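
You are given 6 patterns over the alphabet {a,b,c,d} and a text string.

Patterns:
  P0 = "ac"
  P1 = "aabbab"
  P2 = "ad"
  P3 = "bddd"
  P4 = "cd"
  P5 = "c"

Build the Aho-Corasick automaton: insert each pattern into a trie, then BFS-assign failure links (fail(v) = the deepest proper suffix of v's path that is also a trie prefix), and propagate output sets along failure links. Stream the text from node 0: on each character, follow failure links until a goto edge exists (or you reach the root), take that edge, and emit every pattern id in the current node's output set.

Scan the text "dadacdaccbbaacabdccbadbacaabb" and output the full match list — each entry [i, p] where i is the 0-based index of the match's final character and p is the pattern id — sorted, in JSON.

Construct AC machine:
Trie (insert patterns):
  0='ε' goto a→1 b→9 c→13
  1='a' goto a→3 c→2 d→8
  2='ac' goto ·  [P0 ends]
  3='aa' goto b→4
  4='aab' goto b→5
  5='aabb' goto a→6
  6='aabba' goto b→7
  7='aabbab' goto ·  [P1 ends]
  8='ad' goto ·  [P2 ends]
  9='b' goto d→10
  10='bd' goto d→11
  11='bdd' goto d→12
  12='bddd' goto ·  [P3 ends]
  13='c' goto d→14  [P5 ends]
  14='cd' goto ·  [P4 ends]

BFS fail/out derivation:
  fail(1) 'a': from fail(0)=0 chase 'a': 0 ⇒ 0;  out=∅∪out(0)=∅
  fail(9) 'b': from fail(0)=0 chase 'b': 0 ⇒ 0;  out=∅∪out(0)=∅
  fail(13) 'c': from fail(0)=0 chase 'c': 0 ⇒ 0;  out={5}∪out(0)={5}
  fail(2) 'ac': from fail(1)=0 chase 'c': 0 ⇒ 13;  out={0}∪out(13)={0,5}
  fail(3) 'aa': from fail(1)=0 chase 'a': 0 ⇒ 1;  out=∅∪out(1)=∅
  fail(8) 'ad': from fail(1)=0 chase 'd': 0 ⇒ 0;  out={2}∪out(0)={2}
  fail(10) 'bd': from fail(9)=0 chase 'd': 0 ⇒ 0;  out=∅∪out(0)=∅
  fail(14) 'cd': from fail(13)=0 chase 'd': 0 ⇒ 0;  out={4}∪out(0)={4}
  fail(4) 'aab': from fail(3)=1 chase 'b': 1→0 ⇒ 9;  out=∅∪out(9)=∅
  fail(11) 'bdd': from fail(10)=0 chase 'd': 0 ⇒ 0;  out=∅∪out(0)=∅
  fail(5) 'aabb': from fail(4)=9 chase 'b': 9→0 ⇒ 9;  out=∅∪out(9)=∅
  fail(12) 'bddd': from fail(11)=0 chase 'd': 0 ⇒ 0;  out={3}∪out(0)={3}
  fail(6) 'aabba': from fail(5)=9 chase 'a': 9→0 ⇒ 1;  out=∅∪out(1)=∅
  fail(7) 'aabbab': from fail(6)=1 chase 'b': 1→0 ⇒ 9;  out={1}∪out(9)={1}

Run:
i=0 'd': node 0→0
i=1 'a': node 0→1
i=2 'd': node 1→8  emit P2@[1:2]
i=3 'a': node 8→1 ·f
i=4 'c': node 1→2  emit P0@[3:4],P5@[4:4]
i=5 'd': node 2→14 ·f  emit P4@[4:5]
i=6 'a': node 14→1 ·f
i=7 'c': node 1→2  emit P0@[6:7],P5@[7:7]
i=8 'c': node 2→13 ·f  emit P5@[8:8]
i=9 'b': node 13→9 ·f
i=10 'b': node 9→9 ·f
i=11 'a': node 9→1 ·f
i=12 'a': node 1→3
i=13 'c': node 3→2 ·f  emit P0@[12:13],P5@[13:13]
i=14 'a': node 2→1 ·f
i=15 'b': node 1→9 ·f
i=16 'd': node 9→10
i=17 'c': node 10→13 ·f  emit P5@[17:17]
i=18 'c': node 13→13 ·f  emit P5@[18:18]
i=19 'b': node 13→9 ·f
i=20 'a': node 9→1 ·f
i=21 'd': node 1→8  emit P2@[20:21]
i=22 'b': node 8→9 ·f
i=23 'a': node 9→1 ·f
i=24 'c': node 1→2  emit P0@[23:24],P5@[24:24]
i=25 'a': node 2→1 ·f
i=26 'a': node 1→3
i=27 'b': node 3→4
i=28 'b': node 4→5

All matches (sorted): [[2,2],[4,0],[4,5],[5,4],[7,0],[7,5],[8,5],[13,0],[13,5],[17,5],[18,5],[21,2],[24,0],[24,5]]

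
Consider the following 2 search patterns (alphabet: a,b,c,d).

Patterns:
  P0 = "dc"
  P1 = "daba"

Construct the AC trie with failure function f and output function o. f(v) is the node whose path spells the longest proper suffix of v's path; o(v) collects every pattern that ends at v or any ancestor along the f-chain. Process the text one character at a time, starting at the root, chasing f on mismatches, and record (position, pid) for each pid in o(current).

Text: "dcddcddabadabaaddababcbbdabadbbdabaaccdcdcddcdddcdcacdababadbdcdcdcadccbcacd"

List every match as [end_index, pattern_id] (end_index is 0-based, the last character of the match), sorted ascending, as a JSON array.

Construct AC machine:
Trie (insert patterns):
  0='ε' goto d→1
  1='d' goto a→3 c→2
  2='dc' goto ·  ←P0
  3='da' goto b→4
  4='dab' goto a→5
  5='daba' goto ·  ←P1

Failure links (BFS by depth):
  n1('d'): parent n0 fail=0; on 'd' 0 → fail=0;  out ∅∪∅=∅
  n2('dc'): parent n1 fail=0; on 'c' 0 → fail=0;  out {0}∪∅={0}
  n3('da'): parent n1 fail=0; on 'a' 0 → fail=0;  out ∅∪∅=∅
  n4('dab'): parent n3 fail=0; on 'b' 0 → fail=0;  out ∅∪∅=∅
  n5('daba'): parent n4 fail=0; on 'a' 0 → fail=0;  out {1}∪∅={1}

Text stream:
[0] read 'd'  n0⇒n1
[1] read 'c'  n1⇒n2  ** P0@[0:1]
[2] read 'd'  n2⇒n1 (fail-walked)
[3] read 'd'  n1⇒n1 (fail-walked)
[4] read 'c'  n1⇒n2  ** P0@[3:4]
[5] read 'd'  n2⇒n1 (fail-walked)
[6] read 'd'  n1⇒n1 (fail-walked)
[7] read 'a'  n1⇒n3
[8] read 'b'  n3⇒n4
[9] read 'a'  n4⇒n5  ** P1@[6:9]
[10] read 'd'  n5⇒n1 (fail-walked)
[11] read 'a'  n1⇒n3
[12] read 'b'  n3⇒n4
[13] read 'a'  n4⇒n5  ** P1@[10:13]
[14] read 'a'  n5⇒n0 (fail-walked)
[15] read 'd'  n0⇒n1
[16] read 'd'  n1⇒n1 (fail-walked)
[17] read 'a'  n1⇒n3
[18] read 'b'  n3⇒n4
[19] read 'a'  n4⇒n5  ** P1@[16:19]
[20] read 'b'  n5⇒n0 (fail-walked)
[21] read 'c'  n0⇒n0
[22] read 'b'  n0⇒n0
[23] read 'b'  n0⇒n0
[24] read 'd'  n0⇒n1
[25] read 'a'  n1⇒n3
[26] read 'b'  n3⇒n4
[27] read 'a'  n4⇒n5  ** P1@[24:27]
[28] read 'd'  n5⇒n1 (fail-walked)
[29] read 'b'  n1⇒n0 (fail-walked)
[30] read 'b'  n0⇒n0
[31] read 'd'  n0⇒n1
[32] read 'a'  n1⇒n3
[33] read 'b'  n3⇒n4
[34] read 'a'  n4⇒n5  ** P1@[31:34]
[35] read 'a'  n5⇒n0 (fail-walked)
[36] read 'c'  n0⇒n0
[37] read 'c'  n0⇒n0
[38] read 'd'  n0⇒n1
[39] read 'c'  n1⇒n2  ** P0@[38:39]
[40] read 'd'  n2⇒n1 (fail-walked)
[41] read 'c'  n1⇒n2  ** P0@[40:41]
[42] read 'd'  n2⇒n1 (fail-walked)
[43] read 'd'  n1⇒n1 (fail-walked)
[44] read 'c'  n1⇒n2  ** P0@[43:44]
[45] read 'd'  n2⇒n1 (fail-walked)
[46] read 'd'  n1⇒n1 (fail-walked)
[47] read 'd'  n1⇒n1 (fail-walked)
[48] read 'c'  n1⇒n2  ** P0@[47:48]
[49] read 'd'  n2⇒n1 (fail-walked)
[50] read 'c'  n1⇒n2  ** P0@[49:50]
[51] read 'a'  n2⇒n0 (fail-walked)
[52] read 'c'  n0⇒n0
[53] read 'd'  n0⇒n1
[54] read 'a'  n1⇒n3
[55] read 'b'  n3⇒n4
[56] read 'a'  n4⇒n5  ** P1@[53:56]
[57] read 'b'  n5⇒n0 (fail-walked)
[58] read 'a'  n0⇒n0
[59] read 'd'  n0⇒n1
[60] read 'b'  n1⇒n0 (fail-walked)
[61] read 'd'  n0⇒n1
[62] read 'c'  n1⇒n2  ** P0@[61:62]
[63] read 'd'  n2⇒n1 (fail-walked)
[64] read 'c'  n1⇒n2  ** P0@[63:64]
[65] read 'd'  n2⇒n1 (fail-walked)
[66] read 'c'  n1⇒n2  ** P0@[65:66]
[67] read 'a'  n2⇒n0 (fail-walked)
[68] read 'd'  n0⇒n1
[69] read 'c'  n1⇒n2  ** P0@[68:69]
[70] read 'c'  n2⇒n0 (fail-walked)
[71] read 'b'  n0⇒n0
[72] read 'c'  n0⇒n0
[73] read 'a'  n0⇒n0
[74] read 'c'  n0⇒n0
[75] read 'd'  n0⇒n1

All matches (sorted): [[1,0],[4,0],[9,1],[13,1],[19,1],[27,1],[34,1],[39,0],[41,0],[44,0],[48,0],[50,0],[56,1],[62,0],[64,0],[66,0],[69,0]]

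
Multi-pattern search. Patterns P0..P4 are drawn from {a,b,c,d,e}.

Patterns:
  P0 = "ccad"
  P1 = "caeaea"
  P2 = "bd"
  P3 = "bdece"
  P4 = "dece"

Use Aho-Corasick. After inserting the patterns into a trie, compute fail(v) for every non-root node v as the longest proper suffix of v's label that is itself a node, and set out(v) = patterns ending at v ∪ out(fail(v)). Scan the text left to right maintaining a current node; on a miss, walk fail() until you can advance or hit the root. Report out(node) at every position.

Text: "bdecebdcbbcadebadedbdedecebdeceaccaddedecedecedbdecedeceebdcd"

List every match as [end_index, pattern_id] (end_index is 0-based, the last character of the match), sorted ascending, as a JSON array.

Build:
Trie (insert patterns):
  n0 'ε': b→10 c→1 d→15
  n1 'c': a→5 c→2
  n2 'cc': a→3
  n3 'cca': d→4
  n4 'ccad': ·  [P0 ends]
  n5 'ca': e→6
  n6 'cae': a→7
  n7 'caea': e→8
  n8 'caeae': a→9
  n9 'caeaea': ·  [P1 ends]
  n10 'b': d→11
  n11 'bd': e→12  [P2 ends]
  n12 'bde': c→13
  n13 'bdec': e→14
  n14 'bdece': ·  [P3 ends]
  n15 'd': e→16
  n16 'de': c→17
  n17 'dec': e→18
  n18 'dece': ·  [P4 ends]

BFS fail/out derivation:
  n1('c'): parent n0 fail=0; on 'c' 0 → fail=0;  out ∅∪∅=∅
  n10('b'): parent n0 fail=0; on 'b' 0 → fail=0;  out ∅∪∅=∅
  n15('d'): parent n0 fail=0; on 'd' 0 → fail=0;  out ∅∪∅=∅
  n2('cc'): parent n1 fail=0; on 'c' 0 → fail=1;  out ∅∪∅=∅
  n5('ca'): parent n1 fail=0; on 'a' 0 → fail=0;  out ∅∪∅=∅
  n11('bd'): parent n10 fail=0; on 'd' 0 → fail=15;  out {2}∪∅={2}
  n16('de'): parent n15 fail=0; on 'e' 0 → fail=0;  out ∅∪∅=∅
  n3('cca'): parent n2 fail=1; on 'a' 1 → fail=5;  out ∅∪∅=∅
  n6('cae'): parent n5 fail=0; on 'e' 0 → fail=0;  out ∅∪∅=∅
  n12('bde'): parent n11 fail=15; on 'e' 15 → fail=16;  out ∅∪∅=∅
  n17('dec'): parent n16 fail=0; on 'c' 0 → fail=1;  out ∅∪∅=∅
  n4('ccad'): parent n3 fail=5; on 'd' 5→0 → fail=15;  out {0}∪∅={0}
  n7('caea'): parent n6 fail=0; on 'a' 0 → fail=0;  out ∅∪∅=∅
  n13('bdec'): parent n12 fail=16; on 'c' 16 → fail=17;  out ∅∪∅=∅
  n18('dece'): parent n17 fail=1; on 'e' 1→0 → fail=0;  out {4}∪∅={4}
  n8('caeae'): parent n7 fail=0; on 'e' 0 → fail=0;  out ∅∪∅=∅
  n14('bdece'): parent n13 fail=17; on 'e' 17 → fail=18;  out {3}∪{4}={3,4}
  n9('caeaea'): parent n8 fail=0; on 'a' 0 → fail=0;  out {1}∪∅={1}

Text stream:
i=0 'b': node 0→10
i=1 'd': node 10→11  ** P2@[0:1]
i=2 'e': node 11→12
i=3 'c': node 12→13
i=4 'e': node 13→14  ** P3@[0:4],P4@[1:4]
i=5 'b': node 14→10 (fail-walked)
i=6 'd': node 10→11  ** P2@[5:6]
i=7 'c': node 11→1 (fail-walked)
i=8 'b': node 1→10 (fail-walked)
i=9 'b': node 10→10 (fail-walked)
i=10 'c': node 10→1 (fail-walked)
i=11 'a': node 1→5
i=12 'd': node 5→15 (fail-walked)
i=13 'e': node 15→16
i=14 'b': node 16→10 (fail-walked)
i=15 'a': node 10→0 (fail-walked)
i=16 'd': node 0→15
i=17 'e': node 15→16
i=18 'd': node 16→15 (fail-walked)
i=19 'b': node 15→10 (fail-walked)
i=20 'd': node 10→11  ** P2@[19:20]
i=21 'e': node 11→12
i=22 'd': node 12→15 (fail-walked)
i=23 'e': node 15→16
i=24 'c': node 16→17
i=25 'e': node 17→18  ** P4@[22:25]
i=26 'b': node 18→10 (fail-walked)
i=27 'd': node 10→11  ** P2@[26:27]
i=28 'e': node 11→12
i=29 'c': node 12→13
i=30 'e': node 13→14  ** P3@[26:30],P4@[27:30]
i=31 'a': node 14→0 (fail-walked)
i=32 'c': node 0→1
i=33 'c': node 1→2
i=34 'a': node 2→3
i=35 'd': node 3→4  ** P0@[32:35]
i=36 'd': node 4→15 (fail-walked)
i=37 'e': node 15→16
i=38 'd': node 16→15 (fail-walked)
i=39 'e': node 15→16
i=40 'c': node 16→17
i=41 'e': node 17→18  ** P4@[38:41]
i=42 'd': node 18→15 (fail-walked)
i=43 'e': node 15→16
i=44 'c': node 16→17
i=45 'e': node 17→18  ** P4@[42:45]
i=46 'd': node 18→15 (fail-walked)
i=47 'b': node 15→10 (fail-walked)
i=48 'd': node 10→11  ** P2@[47:48]
i=49 'e': node 11→12
i=50 'c': node 12→13
i=51 'e': node 13→14  ** P3@[47:51],P4@[48:51]
i=52 'd': node 14→15 (fail-walked)
i=53 'e': node 15→16
i=54 'c': node 16→17
i=55 'e': node 17→18  ** P4@[52:55]
i=56 'e': node 18→0 (fail-walked)
i=57 'b': node 0→10
i=58 'd': node 10→11  ** P2@[57:58]
i=59 'c': node 11→1 (fail-walked)
i=60 'd': node 1→15 (fail-walked)

Result: [[1,2],[4,3],[4,4],[6,2],[20,2],[25,4],[27,2],[30,3],[30,4],[35,0],[41,4],[45,4],[48,2],[51,3],[51,4],[55,4],[58,2]]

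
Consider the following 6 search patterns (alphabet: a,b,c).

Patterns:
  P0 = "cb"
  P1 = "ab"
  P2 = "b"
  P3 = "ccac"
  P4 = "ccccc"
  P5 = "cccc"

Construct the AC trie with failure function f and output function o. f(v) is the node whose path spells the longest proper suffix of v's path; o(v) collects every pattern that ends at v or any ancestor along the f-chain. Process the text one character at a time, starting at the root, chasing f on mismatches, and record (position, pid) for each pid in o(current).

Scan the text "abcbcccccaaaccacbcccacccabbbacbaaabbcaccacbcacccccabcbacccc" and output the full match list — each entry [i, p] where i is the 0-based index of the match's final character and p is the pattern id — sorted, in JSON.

Build automaton:
Trie nodes:
  n0 'ε': a→3 b→5 c→1
  n1 'c': b→2 c→6
  n2 'cb': ·  ←P0
  n3 'a': b→4
  n4 'ab': ·  ←P1
  n5 'b': ·  ←P2
  n6 'cc': a→7 c→9
  n7 'cca': c→8
  n8 'ccac': ·  ←P3
  n9 'ccc': c→10
  n10 'cccc': c→11  ←P5
  n11 'ccccc': ·  ←P4

BFS fail/out derivation:
  n1('c'): parent n0 fail=0; on 'c' 0 → fail=0;  out ∅∪∅=∅
  n3('a'): parent n0 fail=0; on 'a' 0 → fail=0;  out ∅∪∅=∅
  n5('b'): parent n0 fail=0; on 'b' 0 → fail=0;  out {2}∪∅={2}
  n2('cb'): parent n1 fail=0; on 'b' 0 → fail=5;  out {0}∪{2}={0,2}
  n4('ab'): parent n3 fail=0; on 'b' 0 → fail=5;  out {1}∪{2}={1,2}
  n6('cc'): parent n1 fail=0; on 'c' 0 → fail=1;  out ∅∪∅=∅
  n7('cca'): parent n6 fail=1; on 'a' 1→0 → fail=3;  out ∅∪∅=∅
  n9('ccc'): parent n6 fail=1; on 'c' 1 → fail=6;  out ∅∪∅=∅
  n8('ccac'): parent n7 fail=3; on 'c' 3→0 → fail=1;  out {3}∪∅={3}
  n10('cccc'): parent n9 fail=6; on 'c' 6 → fail=9;  out {5}∪∅={5}
  n11('ccccc'): parent n10 fail=9; on 'c' 9 → fail=10;  out {4}∪{5}={4,5}

Run:
pos 0 'a': at 3
pos 1 'b': at 4  emit P1@[0:1],P2@[1:1]
pos 2 'c': at 1 (fail-walked)
pos 3 'b': at 2  emit P0@[2:3],P2@[3:3]
pos 4 'c': at 1 (fail-walked)
pos 5 'c': at 6
pos 6 'c': at 9
pos 7 'c': at 10  emit P5@[4:7]
pos 8 'c': at 11  emit P4@[4:8],P5@[5:8]
pos 9 'a': at 7 (fail-walked)
pos 10 'a': at 3 (fail-walked)
pos 11 'a': at 3 (fail-walked)
pos 12 'c': at 1 (fail-walked)
pos 13 'c': at 6
pos 14 'a': at 7
pos 15 'c': at 8  emit P3@[12:15]
pos 16 'b': at 2 (fail-walked)  emit P0@[15:16],P2@[16:16]
pos 17 'c': at 1 (fail-walked)
pos 18 'c': at 6
pos 19 'c': at 9
pos 20 'a': at 7 (fail-walked)
pos 21 'c': at 8  emit P3@[18:21]
pos 22 'c': at 6 (fail-walked)
pos 23 'c': at 9
pos 24 'a': at 7 (fail-walked)
pos 25 'b': at 4 (fail-walked)  emit P1@[24:25],P2@[25:25]
pos 26 'b': at 5 (fail-walked)  emit P2@[26:26]
pos 27 'b': at 5 (fail-walked)  emit P2@[27:27]
pos 28 'a': at 3 (fail-walked)
pos 29 'c': at 1 (fail-walked)
pos 30 'b': at 2  emit P0@[29:30],P2@[30:30]
pos 31 'a': at 3 (fail-walked)
pos 32 'a': at 3 (fail-walked)
pos 33 'a': at 3 (fail-walked)
pos 34 'b': at 4  emit P1@[33:34],P2@[34:34]
pos 35 'b': at 5 (fail-walked)  emit P2@[35:35]
pos 36 'c': at 1 (fail-walked)
pos 37 'a': at 3 (fail-walked)
pos 38 'c': at 1 (fail-walked)
pos 39 'c': at 6
pos 40 'a': at 7
pos 41 'c': at 8  emit P3@[38:41]
pos 42 'b': at 2 (fail-walked)  emit P0@[41:42],P2@[42:42]
pos 43 'c': at 1 (fail-walked)
pos 44 'a': at 3 (fail-walked)
pos 45 'c': at 1 (fail-walked)
pos 46 'c': at 6
pos 47 'c': at 9
pos 48 'c': at 10  emit P5@[45:48]
pos 49 'c': at 11  emit P4@[45:49],P5@[46:49]
pos 50 'a': at 7 (fail-walked)
pos 51 'b': at 4 (fail-walked)  emit P1@[50:51],P2@[51:51]
pos 52 'c': at 1 (fail-walked)
pos 53 'b': at 2  emit P0@[52:53],P2@[53:53]
pos 54 'a': at 3 (fail-walked)
pos 55 'c': at 1 (fail-walked)
pos 56 'c': at 6
pos 57 'c': at 9
pos 58 'c': at 10  emit P5@[55:58]

All matches (sorted): [[1,1],[1,2],[3,0],[3,2],[7,5],[8,4],[8,5],[15,3],[16,0],[16,2],[21,3],[25,1],[25,2],[26,2],[27,2],[30,0],[30,2],[34,1],[34,2],[35,2],[41,3],[42,0],[42,2],[48,5],[49,4],[49,5],[51,1],[51,2],[53,0],[53,2],[58,5]]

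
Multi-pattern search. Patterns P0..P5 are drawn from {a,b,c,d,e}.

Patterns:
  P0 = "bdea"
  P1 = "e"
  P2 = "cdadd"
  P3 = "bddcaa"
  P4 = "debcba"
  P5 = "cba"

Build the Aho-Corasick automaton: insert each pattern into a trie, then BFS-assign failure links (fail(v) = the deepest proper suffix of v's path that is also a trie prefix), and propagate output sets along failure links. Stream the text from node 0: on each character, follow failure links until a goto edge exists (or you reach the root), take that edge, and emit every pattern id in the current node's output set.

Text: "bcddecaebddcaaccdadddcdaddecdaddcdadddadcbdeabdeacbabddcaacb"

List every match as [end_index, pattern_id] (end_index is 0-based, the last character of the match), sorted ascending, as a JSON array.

Construct AC machine:
Trie (insert patterns):
  0='ε' goto b→1 c→6 d→15 e→5
  1='b' goto d→2
  2='bd' goto d→11 e→3
  3='bde' goto a→4
  4='bdea' goto ·  ←P0
  5='e' goto ·  ←P1
  6='c' goto b→21 d→7
  7='cd' goto a→8
  8='cda' goto d→9
  9='cdad' goto d→10
  10='cdadd' goto ·  ←P2
  11='bdd' goto c→12
  12='bddc' goto a→13
  13='bddca' goto a→14
  14='bddcaa' goto ·  ←P3
  15='d' goto e→16
  16='de' goto b→17
  17='deb' goto c→18
  18='debc' goto b→19
  19='debcb' goto a→20
  20='debcba' goto ·  ←P4
  21='cb' goto a→22
  22='cba' goto ·  ←P5

Failure links (BFS by depth):
  fail(1) 'b': from fail(0)=0 chase 'b': 0 ⇒ 0;  out=∅∪out(0)=∅
  fail(5) 'e': from fail(0)=0 chase 'e': 0 ⇒ 0;  out={1}∪out(0)={1}
  fail(6) 'c': from fail(0)=0 chase 'c': 0 ⇒ 0;  out=∅∪out(0)=∅
  fail(15) 'd': from fail(0)=0 chase 'd': 0 ⇒ 0;  out=∅∪out(0)=∅
  fail(2) 'bd': from fail(1)=0 chase 'd': 0 ⇒ 15;  out=∅∪out(15)=∅
  fail(7) 'cd': from fail(6)=0 chase 'd': 0 ⇒ 15;  out=∅∪out(15)=∅
  fail(16) 'de': from fail(15)=0 chase 'e': 0 ⇒ 5;  out=∅∪out(5)={1}
  fail(21) 'cb': from fail(6)=0 chase 'b': 0 ⇒ 1;  out=∅∪out(1)=∅
  fail(3) 'bde': from fail(2)=15 chase 'e': 15 ⇒ 16;  out=∅∪out(16)={1}
  fail(8) 'cda': from fail(7)=15 chase 'a': 15→0 ⇒ 0;  out=∅∪out(0)=∅
  fail(11) 'bdd': from fail(2)=15 chase 'd': 15→0 ⇒ 15;  out=∅∪out(15)=∅
  fail(17) 'deb': from fail(16)=5 chase 'b': 5→0 ⇒ 1;  out=∅∪out(1)=∅
  fail(22) 'cba': from fail(21)=1 chase 'a': 1→0 ⇒ 0;  out={5}∪out(0)={5}
  fail(4) 'bdea': from fail(3)=16 chase 'a': 16→5→0 ⇒ 0;  out={0}∪out(0)={0}
  fail(9) 'cdad': from fail(8)=0 chase 'd': 0 ⇒ 15;  out=∅∪out(15)=∅
  fail(12) 'bddc': from fail(11)=15 chase 'c': 15→0 ⇒ 6;  out=∅∪out(6)=∅
  fail(18) 'debc': from fail(17)=1 chase 'c': 1→0 ⇒ 6;  out=∅∪out(6)=∅
  fail(10) 'cdadd': from fail(9)=15 chase 'd': 15→0 ⇒ 15;  out={2}∪out(15)={2}
  fail(13) 'bddca': from fail(12)=6 chase 'a': 6→0 ⇒ 0;  out=∅∪out(0)=∅
  fail(19) 'debcb': from fail(18)=6 chase 'b': 6 ⇒ 21;  out=∅∪out(21)=∅
  fail(14) 'bddcaa': from fail(13)=0 chase 'a': 0 ⇒ 0;  out={3}∪out(0)={3}
  fail(20) 'debcba': from fail(19)=21 chase 'a': 21 ⇒ 22;  out={4}∪out(22)={4,5}

Text stream:
i=0 'b': node 0→1
i=1 'c': node 1→6 ·f
i=2 'd': node 6→7
i=3 'd': node 7→15 ·f
i=4 'e': node 15→16  ** P1@[4:4]
i=5 'c': node 16→6 ·f
i=6 'a': node 6→0 ·f
i=7 'e': node 0→5  ** P1@[7:7]
i=8 'b': node 5→1 ·f
i=9 'd': node 1→2
i=10 'd': node 2→11
i=11 'c': node 11→12
i=12 'a': node 12→13
i=13 'a': node 13→14  ** P3@[8:13]
i=14 'c': node 14→6 ·f
i=15 'c': node 6→6 ·f
i=16 'd': node 6→7
i=17 'a': node 7→8
i=18 'd': node 8→9
i=19 'd': node 9→10  ** P2@[15:19]
i=20 'd': node 10→15 ·f
i=21 'c': node 15→6 ·f
i=22 'd': node 6→7
i=23 'a': node 7→8
i=24 'd': node 8→9
i=25 'd': node 9→10  ** P2@[21:25]
i=26 'e': node 10→16 ·f  ** P1@[26:26]
i=27 'c': node 16→6 ·f
i=28 'd': node 6→7
i=29 'a': node 7→8
i=30 'd': node 8→9
i=31 'd': node 9→10  ** P2@[27:31]
i=32 'c': node 10→6 ·f
i=33 'd': node 6→7
i=34 'a': node 7→8
i=35 'd': node 8→9
i=36 'd': node 9→10  ** P2@[32:36]
i=37 'd': node 10→15 ·f
i=38 'a': node 15→0 ·f
i=39 'd': node 0→15
i=40 'c': node 15→6 ·f
i=41 'b': node 6→21
i=42 'd': node 21→2 ·f
i=43 'e': node 2→3  ** P1@[43:43]
i=44 'a': node 3→4  ** P0@[41:44]
i=45 'b': node 4→1 ·f
i=46 'd': node 1→2
i=47 'e': node 2→3  ** P1@[47:47]
i=48 'a': node 3→4  ** P0@[45:48]
i=49 'c': node 4→6 ·f
i=50 'b': node 6→21
i=51 'a': node 21→22  ** P5@[49:51]
i=52 'b': node 22→1 ·f
i=53 'd': node 1→2
i=54 'd': node 2→11
i=55 'c': node 11→12
i=56 'a': node 12→13
i=57 'a': node 13→14  ** P3@[52:57]
i=58 'c': node 14→6 ·f
i=59 'b': node 6→21

All matches (sorted): [[4,1],[7,1],[13,3],[19,2],[25,2],[26,1],[31,2],[36,2],[43,1],[44,0],[47,1],[48,0],[51,5],[57,3]]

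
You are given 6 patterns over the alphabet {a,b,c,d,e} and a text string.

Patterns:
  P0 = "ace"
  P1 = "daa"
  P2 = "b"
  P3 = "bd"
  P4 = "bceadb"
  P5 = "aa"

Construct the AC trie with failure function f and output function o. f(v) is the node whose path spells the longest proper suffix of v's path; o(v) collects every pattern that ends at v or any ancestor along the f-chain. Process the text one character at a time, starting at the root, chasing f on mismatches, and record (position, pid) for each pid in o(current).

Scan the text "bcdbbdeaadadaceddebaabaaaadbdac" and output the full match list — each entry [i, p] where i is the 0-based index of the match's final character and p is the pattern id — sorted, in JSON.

Build automaton:
Trie nodes:
  0='ε' goto a→1 b→7 d→4
  1='a' goto a→14 c→2
  2='ac' goto e→3
  3='ace' goto ·  [P0 ends]
  4='d' goto a→5
  5='da' goto a→6
  6='daa' goto ·  [P1 ends]
  7='b' goto c→9 d→8  [P2 ends]
  8='bd' goto ·  [P3 ends]
  9='bc' goto e→10
  10='bce' goto a→11
  11='bcea' goto d→12
  12='bcead' goto b→13
  13='bceadb' goto ·  [P4 ends]
  14='aa' goto ·  [P5 ends]

BFS fail/out derivation:
  fail(1) 'a': from fail(0)=0 chase 'a': 0 ⇒ 0;  out=∅∪out(0)=∅
  fail(4) 'd': from fail(0)=0 chase 'd': 0 ⇒ 0;  out=∅∪out(0)=∅
  fail(7) 'b': from fail(0)=0 chase 'b': 0 ⇒ 0;  out={2}∪out(0)={2}
  fail(2) 'ac': from fail(1)=0 chase 'c': 0 ⇒ 0;  out=∅∪out(0)=∅
  fail(5) 'da': from fail(4)=0 chase 'a': 0 ⇒ 1;  out=∅∪out(1)=∅
  fail(8) 'bd': from fail(7)=0 chase 'd': 0 ⇒ 4;  out={3}∪out(4)={3}
  fail(9) 'bc': from fail(7)=0 chase 'c': 0 ⇒ 0;  out=∅∪out(0)=∅
  fail(14) 'aa': from fail(1)=0 chase 'a': 0 ⇒ 1;  out={5}∪out(1)={5}
  fail(3) 'ace': from fail(2)=0 chase 'e': 0 ⇒ 0;  out={0}∪out(0)={0}
  fail(6) 'daa': from fail(5)=1 chase 'a': 1 ⇒ 14;  out={1}∪out(14)={1,5}
  fail(10) 'bce': from fail(9)=0 chase 'e': 0 ⇒ 0;  out=∅∪out(0)=∅
  fail(11) 'bcea': from fail(10)=0 chase 'a': 0 ⇒ 1;  out=∅∪out(1)=∅
  fail(12) 'bcead': from fail(11)=1 chase 'd': 1→0 ⇒ 4;  out=∅∪out(4)=∅
  fail(13) 'bceadb': from fail(12)=4 chase 'b': 4→0 ⇒ 7;  out={4}∪out(7)={2,4}

Scan:
pos 0 'b': at 7  ** P2@[0:0]
pos 1 'c': at 9
pos 2 'd': at 4 (via fail)
pos 3 'b': at 7 (via fail)  ** P2@[3:3]
pos 4 'b': at 7 (via fail)  ** P2@[4:4]
pos 5 'd': at 8  ** P3@[4:5]
pos 6 'e': at 0 (via fail)
pos 7 'a': at 1
pos 8 'a': at 14  ** P5@[7:8]
pos 9 'd': at 4 (via fail)
pos 10 'a': at 5
pos 11 'd': at 4 (via fail)
pos 12 'a': at 5
pos 13 'c': at 2 (via fail)
pos 14 'e': at 3  ** P0@[12:14]
pos 15 'd': at 4 (via fail)
pos 16 'd': at 4 (via fail)
pos 17 'e': at 0 (via fail)
pos 18 'b': at 7  ** P2@[18:18]
pos 19 'a': at 1 (via fail)
pos 20 'a': at 14  ** P5@[19:20]
pos 21 'b': at 7 (via fail)  ** P2@[21:21]
pos 22 'a': at 1 (via fail)
pos 23 'a': at 14  ** P5@[22:23]
pos 24 'a': at 14 (via fail)  ** P5@[23:24]
pos 25 'a': at 14 (via fail)  ** P5@[24:25]
pos 26 'd': at 4 (via fail)
pos 27 'b': at 7 (via fail)  ** P2@[27:27]
pos 28 'd': at 8  ** P3@[27:28]
pos 29 'a': at 5 (via fail)
pos 30 'c': at 2 (via fail)

All matches (sorted): [[0,2],[3,2],[4,2],[5,3],[8,5],[14,0],[18,2],[20,5],[21,2],[23,5],[24,5],[25,5],[27,2],[28,3]]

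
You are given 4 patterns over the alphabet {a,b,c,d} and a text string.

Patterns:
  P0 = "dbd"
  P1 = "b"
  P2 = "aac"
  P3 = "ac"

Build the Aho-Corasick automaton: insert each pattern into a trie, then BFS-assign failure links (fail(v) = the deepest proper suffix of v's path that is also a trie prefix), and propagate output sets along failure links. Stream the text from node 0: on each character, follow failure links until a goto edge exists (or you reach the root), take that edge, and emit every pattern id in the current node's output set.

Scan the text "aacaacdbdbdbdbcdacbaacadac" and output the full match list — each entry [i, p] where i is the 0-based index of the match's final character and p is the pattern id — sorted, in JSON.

Build automaton:
Trie nodes:
  0='ε' goto a→5 b→4 d→1
  1='d' goto b→2
  2='db' goto d→3
  3='dbd' goto ·  ←P0
  4='b' goto ·  ←P1
  5='a' goto a→6 c→8
  6='aa' goto c→7
  7='aac' goto ·  ←P2
  8='ac' goto ·  ←P3

Failure links (BFS by depth):
  fail(1) 'd': from fail(0)=0 chase 'd': 0 ⇒ 0;  out=∅∪out(0)=∅
  fail(4) 'b': from fail(0)=0 chase 'b': 0 ⇒ 0;  out={1}∪out(0)={1}
  fail(5) 'a': from fail(0)=0 chase 'a': 0 ⇒ 0;  out=∅∪out(0)=∅
  fail(2) 'db': from fail(1)=0 chase 'b': 0 ⇒ 4;  out=∅∪out(4)={1}
  fail(6) 'aa': from fail(5)=0 chase 'a': 0 ⇒ 5;  out=∅∪out(5)=∅
  fail(8) 'ac': from fail(5)=0 chase 'c': 0 ⇒ 0;  out={3}∪out(0)={3}
  fail(3) 'dbd': from fail(2)=4 chase 'd': 4→0 ⇒ 1;  out={0}∪out(1)={0}
  fail(7) 'aac': from fail(6)=5 chase 'c': 5 ⇒ 8;  out={2}∪out(8)={2,3}

Scan:
pos 0 'a': at 5
pos 1 'a': at 6
pos 2 'c': at 7  emit P2@[0:2],P3@[1:2]
pos 3 'a': at 5 (fail-walked)
pos 4 'a': at 6
pos 5 'c': at 7  emit P2@[3:5],P3@[4:5]
pos 6 'd': at 1 (fail-walked)
pos 7 'b': at 2  emit P1@[7:7]
pos 8 'd': at 3  emit P0@[6:8]
pos 9 'b': at 2 (fail-walked)  emit P1@[9:9]
pos 10 'd': at 3  emit P0@[8:10]
pos 11 'b': at 2 (fail-walked)  emit P1@[11:11]
pos 12 'd': at 3  emit P0@[10:12]
pos 13 'b': at 2 (fail-walked)  emit P1@[13:13]
pos 14 'c': at 0 (fail-walked)
pos 15 'd': at 1
pos 16 'a': at 5 (fail-walked)
pos 17 'c': at 8  emit P3@[16:17]
pos 18 'b': at 4 (fail-walked)  emit P1@[18:18]
pos 19 'a': at 5 (fail-walked)
pos 20 'a': at 6
pos 21 'c': at 7  emit P2@[19:21],P3@[20:21]
pos 22 'a': at 5 (fail-walked)
pos 23 'd': at 1 (fail-walked)
pos 24 'a': at 5 (fail-walked)
pos 25 'c': at 8  emit P3@[24:25]

Result: [[2,2],[2,3],[5,2],[5,3],[7,1],[8,0],[9,1],[10,0],[11,1],[12,0],[13,1],[17,3],[18,1],[21,2],[21,3],[25,3]]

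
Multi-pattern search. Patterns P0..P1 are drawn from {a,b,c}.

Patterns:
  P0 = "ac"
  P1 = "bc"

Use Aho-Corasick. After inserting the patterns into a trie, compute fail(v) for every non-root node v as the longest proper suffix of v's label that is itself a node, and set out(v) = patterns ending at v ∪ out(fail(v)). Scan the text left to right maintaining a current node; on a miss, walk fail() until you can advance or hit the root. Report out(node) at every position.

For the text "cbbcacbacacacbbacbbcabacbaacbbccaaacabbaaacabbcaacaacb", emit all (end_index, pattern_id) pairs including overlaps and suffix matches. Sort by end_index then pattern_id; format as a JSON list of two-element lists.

Construct AC machine:
Trie nodes:
  n0 'ε': a→1 b→3
  n1 'a': c→2
  n2 'ac': ·  [P0 ends]
  n3 'b': c→4
  n4 'bc': ·  [P1 ends]

Failure links (BFS by depth):
  n1('a'): parent n0 fail=0; on 'a' 0 → fail=0;  out ∅∪∅=∅
  n3('b'): parent n0 fail=0; on 'b' 0 → fail=0;  out ∅∪∅=∅
  n2('ac'): parent n1 fail=0; on 'c' 0 → fail=0;  out {0}∪∅={0}
  n4('bc'): parent n3 fail=0; on 'c' 0 → fail=0;  out {1}∪∅={1}

Text stream:
[0] read 'c'  n0⇒n0
[1] read 'b'  n0⇒n3
[2] read 'b'  n3⇒n3 (fail-walked)
[3] read 'c'  n3⇒n4  → match P1@[2:3]
[4] read 'a'  n4⇒n1 (fail-walked)
[5] read 'c'  n1⇒n2  → match P0@[4:5]
[6] read 'b'  n2⇒n3 (fail-walked)
[7] read 'a'  n3⇒n1 (fail-walked)
[8] read 'c'  n1⇒n2  → match P0@[7:8]
[9] read 'a'  n2⇒n1 (fail-walked)
[10] read 'c'  n1⇒n2  → match P0@[9:10]
[11] read 'a'  n2⇒n1 (fail-walked)
[12] read 'c'  n1⇒n2  → match P0@[11:12]
[13] read 'b'  n2⇒n3 (fail-walked)
[14] read 'b'  n3⇒n3 (fail-walked)
[15] read 'a'  n3⇒n1 (fail-walked)
[16] read 'c'  n1⇒n2  → match P0@[15:16]
[17] read 'b'  n2⇒n3 (fail-walked)
[18] read 'b'  n3⇒n3 (fail-walked)
[19] read 'c'  n3⇒n4  → match P1@[18:19]
[20] read 'a'  n4⇒n1 (fail-walked)
[21] read 'b'  n1⇒n3 (fail-walked)
[22] read 'a'  n3⇒n1 (fail-walked)
[23] read 'c'  n1⇒n2  → match P0@[22:23]
[24] read 'b'  n2⇒n3 (fail-walked)
[25] read 'a'  n3⇒n1 (fail-walked)
[26] read 'a'  n1⇒n1 (fail-walked)
[27] read 'c'  n1⇒n2  → match P0@[26:27]
[28] read 'b'  n2⇒n3 (fail-walked)
[29] read 'b'  n3⇒n3 (fail-walked)
[30] read 'c'  n3⇒n4  → match P1@[29:30]
[31] read 'c'  n4⇒n0 (fail-walked)
[32] read 'a'  n0⇒n1
[33] read 'a'  n1⇒n1 (fail-walked)
[34] read 'a'  n1⇒n1 (fail-walked)
[35] read 'c'  n1⇒n2  → match P0@[34:35]
[36] read 'a'  n2⇒n1 (fail-walked)
[37] read 'b'  n1⇒n3 (fail-walked)
[38] read 'b'  n3⇒n3 (fail-walked)
[39] read 'a'  n3⇒n1 (fail-walked)
[40] read 'a'  n1⇒n1 (fail-walked)
[41] read 'a'  n1⇒n1 (fail-walked)
[42] read 'c'  n1⇒n2  → match P0@[41:42]
[43] read 'a'  n2⇒n1 (fail-walked)
[44] read 'b'  n1⇒n3 (fail-walked)
[45] read 'b'  n3⇒n3 (fail-walked)
[46] read 'c'  n3⇒n4  → match P1@[45:46]
[47] read 'a'  n4⇒n1 (fail-walked)
[48] read 'a'  n1⇒n1 (fail-walked)
[49] read 'c'  n1⇒n2  → match P0@[48:49]
[50] read 'a'  n2⇒n1 (fail-walked)
[51] read 'a'  n1⇒n1 (fail-walked)
[52] read 'c'  n1⇒n2  → match P0@[51:52]
[53] read 'b'  n2⇒n3 (fail-walked)

Result: [[3,1],[5,0],[8,0],[10,0],[12,0],[16,0],[19,1],[23,0],[27,0],[30,1],[35,0],[42,0],[46,1],[49,0],[52,0]]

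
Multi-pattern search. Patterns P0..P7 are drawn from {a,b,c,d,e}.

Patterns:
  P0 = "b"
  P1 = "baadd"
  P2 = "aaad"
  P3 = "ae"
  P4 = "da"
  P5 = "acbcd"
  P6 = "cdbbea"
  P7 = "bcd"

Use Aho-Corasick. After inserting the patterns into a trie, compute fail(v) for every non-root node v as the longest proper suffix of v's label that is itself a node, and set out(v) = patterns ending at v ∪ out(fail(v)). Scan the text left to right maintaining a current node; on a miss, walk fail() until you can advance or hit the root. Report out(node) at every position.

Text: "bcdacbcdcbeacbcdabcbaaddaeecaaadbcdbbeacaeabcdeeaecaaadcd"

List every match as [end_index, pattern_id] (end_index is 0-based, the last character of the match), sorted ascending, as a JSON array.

Construct AC machine:
Trie nodes:
  0='ε' goto a→6 b→1 c→17 d→11
  1='b' goto a→2 c→23  [P0 ends]
  2='ba' goto a→3
  3='baa' goto d→4
  4='baad' goto d→5
  5='baadd' goto ·  [P1 ends]
  6='a' goto a→7 c→13 e→10
  7='aa' goto a→8
  8='aaa' goto d→9
  9='aaad' goto ·  [P2 ends]
  10='ae' goto ·  [P3 ends]
  11='d' goto a→12
  12='da' goto ·  [P4 ends]
  13='ac' goto b→14
  14='acb' goto c→15
  15='acbc' goto d→16
  16='acbcd' goto ·  [P5 ends]
  17='c' goto d→18
  18='cd' goto b→19
  19='cdb' goto b→20
  20='cdbb' goto e→21
  21='cdbbe' goto a→22
  22='cdbbea' goto ·  [P6 ends]
  23='bc' goto d→24
  24='bcd' goto ·  [P7 ends]

BFS fail/out derivation:
  fail(1) 'b': from fail(0)=0 chase 'b': 0 ⇒ 0;  out={0}∪out(0)={0}
  fail(6) 'a': from fail(0)=0 chase 'a': 0 ⇒ 0;  out=∅∪out(0)=∅
  fail(11) 'd': from fail(0)=0 chase 'd': 0 ⇒ 0;  out=∅∪out(0)=∅
  fail(17) 'c': from fail(0)=0 chase 'c': 0 ⇒ 0;  out=∅∪out(0)=∅
  fail(2) 'ba': from fail(1)=0 chase 'a': 0 ⇒ 6;  out=∅∪out(6)=∅
  fail(7) 'aa': from fail(6)=0 chase 'a': 0 ⇒ 6;  out=∅∪out(6)=∅
  fail(10) 'ae': from fail(6)=0 chase 'e': 0 ⇒ 0;  out={3}∪out(0)={3}
  fail(12) 'da': from fail(11)=0 chase 'a': 0 ⇒ 6;  out={4}∪out(6)={4}
  fail(13) 'ac': from fail(6)=0 chase 'c': 0 ⇒ 17;  out=∅∪out(17)=∅
  fail(18) 'cd': from fail(17)=0 chase 'd': 0 ⇒ 11;  out=∅∪out(11)=∅
  fail(23) 'bc': from fail(1)=0 chase 'c': 0 ⇒ 17;  out=∅∪out(17)=∅
  fail(3) 'baa': from fail(2)=6 chase 'a': 6 ⇒ 7;  out=∅∪out(7)=∅
  fail(8) 'aaa': from fail(7)=6 chase 'a': 6 ⇒ 7;  out=∅∪out(7)=∅
  fail(14) 'acb': from fail(13)=17 chase 'b': 17→0 ⇒ 1;  out=∅∪out(1)={0}
  fail(19) 'cdb': from fail(18)=11 chase 'b': 11→0 ⇒ 1;  out=∅∪out(1)={0}
  fail(24) 'bcd': from fail(23)=17 chase 'd': 17 ⇒ 18;  out={7}∪out(18)={7}
  fail(4) 'baad': from fail(3)=7 chase 'd': 7→6→0 ⇒ 11;  out=∅∪out(11)=∅
  fail(9) 'aaad': from fail(8)=7 chase 'd': 7→6→0 ⇒ 11;  out={2}∪out(11)={2}
  fail(15) 'acbc': from fail(14)=1 chase 'c': 1 ⇒ 23;  out=∅∪out(23)=∅
  fail(20) 'cdbb': from fail(19)=1 chase 'b': 1→0 ⇒ 1;  out=∅∪out(1)={0}
  fail(5) 'baadd': from fail(4)=11 chase 'd': 11→0 ⇒ 11;  out={1}∪out(11)={1}
  fail(16) 'acbcd': from fail(15)=23 chase 'd': 23 ⇒ 24;  out={5}∪out(24)={5,7}
  fail(21) 'cdbbe': from fail(20)=1 chase 'e': 1→0 ⇒ 0;  out=∅∪out(0)=∅
  fail(22) 'cdbbea': from fail(21)=0 chase 'a': 0 ⇒ 6;  out={6}∪out(6)={6}

Run:
pos 0 'b': at 1  → match P0@[0:0]
pos 1 'c': at 23
pos 2 'd': at 24  → match P7@[0:2]
pos 3 'a': at 12 ·f  → match P4@[2:3]
pos 4 'c': at 13 ·f
pos 5 'b': at 14  → match P0@[5:5]
pos 6 'c': at 15
pos 7 'd': at 16  → match P5@[3:7],P7@[5:7]
pos 8 'c': at 17 ·f
pos 9 'b': at 1 ·f  → match P0@[9:9]
pos 10 'e': at 0 ·f
pos 11 'a': at 6
pos 12 'c': at 13
pos 13 'b': at 14  → match P0@[13:13]
pos 14 'c': at 15
pos 15 'd': at 16  → match P5@[11:15],P7@[13:15]
pos 16 'a': at 12 ·f  → match P4@[15:16]
pos 17 'b': at 1 ·f  → match P0@[17:17]
pos 18 'c': at 23
pos 19 'b': at 1 ·f  → match P0@[19:19]
pos 20 'a': at 2
pos 21 'a': at 3
pos 22 'd': at 4
pos 23 'd': at 5  → match P1@[19:23]
pos 24 'a': at 12 ·f  → match P4@[23:24]
pos 25 'e': at 10 ·f  → match P3@[24:25]
pos 26 'e': at 0 ·f
pos 27 'c': at 17
pos 28 'a': at 6 ·f
pos 29 'a': at 7
pos 30 'a': at 8
pos 31 'd': at 9  → match P2@[28:31]
pos 32 'b': at 1 ·f  → match P0@[32:32]
pos 33 'c': at 23
pos 34 'd': at 24  → match P7@[32:34]
pos 35 'b': at 19 ·f  → match P0@[35:35]
pos 36 'b': at 20  → match P0@[36:36]
pos 37 'e': at 21
pos 38 'a': at 22  → match P6@[33:38]
pos 39 'c': at 13 ·f
pos 40 'a': at 6 ·f
pos 41 'e': at 10  → match P3@[40:41]
pos 42 'a': at 6 ·f
pos 43 'b': at 1 ·f  → match P0@[43:43]
pos 44 'c': at 23
pos 45 'd': at 24  → match P7@[43:45]
pos 46 'e': at 0 ·f
pos 47 'e': at 0
pos 48 'a': at 6
pos 49 'e': at 10  → match P3@[48:49]
pos 50 'c': at 17 ·f
pos 51 'a': at 6 ·f
pos 52 'a': at 7
pos 53 'a': at 8
pos 54 'd': at 9  → match P2@[51:54]
pos 55 'c': at 17 ·f
pos 56 'd': at 18

All matches (sorted): [[0,0],[2,7],[3,4],[5,0],[7,5],[7,7],[9,0],[13,0],[15,5],[15,7],[16,4],[17,0],[19,0],[23,1],[24,4],[25,3],[31,2],[32,0],[34,7],[35,0],[36,0],[38,6],[41,3],[43,0],[45,7],[49,3],[54,2]]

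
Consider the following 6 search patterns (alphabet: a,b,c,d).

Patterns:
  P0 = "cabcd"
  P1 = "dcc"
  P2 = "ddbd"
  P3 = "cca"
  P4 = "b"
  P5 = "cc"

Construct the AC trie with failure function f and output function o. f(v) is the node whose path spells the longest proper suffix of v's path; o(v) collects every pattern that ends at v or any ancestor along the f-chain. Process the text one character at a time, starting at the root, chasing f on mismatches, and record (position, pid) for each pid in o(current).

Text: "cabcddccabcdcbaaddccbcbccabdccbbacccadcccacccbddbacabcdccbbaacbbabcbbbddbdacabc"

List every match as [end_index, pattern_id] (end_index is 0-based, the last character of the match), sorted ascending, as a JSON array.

Build automaton:
Trie nodes:
  0='ε' goto b→14 c→1 d→6
  1='c' goto a→2 c→12
  2='ca' goto b→3
  3='cab' goto c→4
  4='cabc' goto d→5
  5='cabcd' goto ·  [P0 ends]
  6='d' goto c→7 d→9
  7='dc' goto c→8
  8='dcc' goto ·  [P1 ends]
  9='dd' goto b→10
  10='ddb' goto d→11
  11='ddbd' goto ·  [P2 ends]
  12='cc' goto a→13  [P5 ends]
  13='cca' goto ·  [P3 ends]
  14='b' goto ·  [P4 ends]

Failure links (BFS by depth):
  fail(1) 'c': from fail(0)=0 chase 'c': 0 ⇒ 0;  out=∅∪out(0)=∅
  fail(6) 'd': from fail(0)=0 chase 'd': 0 ⇒ 0;  out=∅∪out(0)=∅
  fail(14) 'b': from fail(0)=0 chase 'b': 0 ⇒ 0;  out={4}∪out(0)={4}
  fail(2) 'ca': from fail(1)=0 chase 'a': 0 ⇒ 0;  out=∅∪out(0)=∅
  fail(7) 'dc': from fail(6)=0 chase 'c': 0 ⇒ 1;  out=∅∪out(1)=∅
  fail(9) 'dd': from fail(6)=0 chase 'd': 0 ⇒ 6;  out=∅∪out(6)=∅
  fail(12) 'cc': from fail(1)=0 chase 'c': 0 ⇒ 1;  out={5}∪out(1)={5}
  fail(3) 'cab': from fail(2)=0 chase 'b': 0 ⇒ 14;  out=∅∪out(14)={4}
  fail(8) 'dcc': from fail(7)=1 chase 'c': 1 ⇒ 12;  out={1}∪out(12)={1,5}
  fail(10) 'ddb': from fail(9)=6 chase 'b': 6→0 ⇒ 14;  out=∅∪out(14)={4}
  fail(13) 'cca': from fail(12)=1 chase 'a': 1 ⇒ 2;  out={3}∪out(2)={3}
  fail(4) 'cabc': from fail(3)=14 chase 'c': 14→0 ⇒ 1;  out=∅∪out(1)=∅
  fail(11) 'ddbd': from fail(10)=14 chase 'd': 14→0 ⇒ 6;  out={2}∪out(6)={2}
  fail(5) 'cabcd': from fail(4)=1 chase 'd': 1→0 ⇒ 6;  out={0}∪out(6)={0}

Text stream:
[0] read 'c'  n0⇒n1
[1] read 'a'  n1⇒n2
[2] read 'b'  n2⇒n3  ** P4@[2:2]
[3] read 'c'  n3⇒n4
[4] read 'd'  n4⇒n5  ** P0@[0:4]
[5] read 'd'  n5⇒n9 ·f
[6] read 'c'  n9⇒n7 ·f
[7] read 'c'  n7⇒n8  ** P1@[5:7],P5@[6:7]
[8] read 'a'  n8⇒n13 ·f  ** P3@[6:8]
[9] read 'b'  n13⇒n3 ·f  ** P4@[9:9]
[10] read 'c'  n3⇒n4
[11] read 'd'  n4⇒n5  ** P0@[7:11]
[12] read 'c'  n5⇒n7 ·f
[13] read 'b'  n7⇒n14 ·f  ** P4@[13:13]
[14] read 'a'  n14⇒n0 ·f
[15] read 'a'  n0⇒n0
[16] read 'd'  n0⇒n6
[17] read 'd'  n6⇒n9
[18] read 'c'  n9⇒n7 ·f
[19] read 'c'  n7⇒n8  ** P1@[17:19],P5@[18:19]
[20] read 'b'  n8⇒n14 ·f  ** P4@[20:20]
[21] read 'c'  n14⇒n1 ·f
[22] read 'b'  n1⇒n14 ·f  ** P4@[22:22]
[23] read 'c'  n14⇒n1 ·f
[24] read 'c'  n1⇒n12  ** P5@[23:24]
[25] read 'a'  n12⇒n13  ** P3@[23:25]
[26] read 'b'  n13⇒n3 ·f  ** P4@[26:26]
[27] read 'd'  n3⇒n6 ·f
[28] read 'c'  n6⇒n7
[29] read 'c'  n7⇒n8  ** P1@[27:29],P5@[28:29]
[30] read 'b'  n8⇒n14 ·f  ** P4@[30:30]
[31] read 'b'  n14⇒n14 ·f  ** P4@[31:31]
[32] read 'a'  n14⇒n0 ·f
[33] read 'c'  n0⇒n1
[34] read 'c'  n1⇒n12  ** P5@[33:34]
[35] read 'c'  n12⇒n12 ·f  ** P5@[34:35]
[36] read 'a'  n12⇒n13  ** P3@[34:36]
[37] read 'd'  n13⇒n6 ·f
[38] read 'c'  n6⇒n7
[39] read 'c'  n7⇒n8  ** P1@[37:39],P5@[38:39]
[40] read 'c'  n8⇒n12 ·f  ** P5@[39:40]
[41] read 'a'  n12⇒n13  ** P3@[39:41]
[42] read 'c'  n13⇒n1 ·f
[43] read 'c'  n1⇒n12  ** P5@[42:43]
[44] read 'c'  n12⇒n12 ·f  ** P5@[43:44]
[45] read 'b'  n12⇒n14 ·f  ** P4@[45:45]
[46] read 'd'  n14⇒n6 ·f
[47] read 'd'  n6⇒n9
[48] read 'b'  n9⇒n10  ** P4@[48:48]
[49] read 'a'  n10⇒n0 ·f
[50] read 'c'  n0⇒n1
[51] read 'a'  n1⇒n2
[52] read 'b'  n2⇒n3  ** P4@[52:52]
[53] read 'c'  n3⇒n4
[54] read 'd'  n4⇒n5  ** P0@[50:54]
[55] read 'c'  n5⇒n7 ·f
[56] read 'c'  n7⇒n8  ** P1@[54:56],P5@[55:56]
[57] read 'b'  n8⇒n14 ·f  ** P4@[57:57]
[58] read 'b'  n14⇒n14 ·f  ** P4@[58:58]
[59] read 'a'  n14⇒n0 ·f
[60] read 'a'  n0⇒n0
[61] read 'c'  n0⇒n1
[62] read 'b'  n1⇒n14 ·f  ** P4@[62:62]
[63] read 'b'  n14⇒n14 ·f  ** P4@[63:63]
[64] read 'a'  n14⇒n0 ·f
[65] read 'b'  n0⇒n14  ** P4@[65:65]
[66] read 'c'  n14⇒n1 ·f
[67] read 'b'  n1⇒n14 ·f  ** P4@[67:67]
[68] read 'b'  n14⇒n14 ·f  ** P4@[68:68]
[69] read 'b'  n14⇒n14 ·f  ** P4@[69:69]
[70] read 'd'  n14⇒n6 ·f
[71] read 'd'  n6⇒n9
[72] read 'b'  n9⇒n10  ** P4@[72:72]
[73] read 'd'  n10⇒n11  ** P2@[70:73]
[74] read 'a'  n11⇒n0 ·f
[75] read 'c'  n0⇒n1
[76] read 'a'  n1⇒n2
[77] read 'b'  n2⇒n3  ** P4@[77:77]
[78] read 'c'  n3⇒n4

Result: [[2,4],[4,0],[7,1],[7,5],[8,3],[9,4],[11,0],[13,4],[19,1],[19,5],[20,4],[22,4],[24,5],[25,3],[26,4],[29,1],[29,5],[30,4],[31,4],[34,5],[35,5],[36,3],[39,1],[39,5],[40,5],[41,3],[43,5],[44,5],[45,4],[48,4],[52,4],[54,0],[56,1],[56,5],[57,4],[58,4],[62,4],[63,4],[65,4],[67,4],[68,4],[69,4],[72,4],[73,2],[77,4]]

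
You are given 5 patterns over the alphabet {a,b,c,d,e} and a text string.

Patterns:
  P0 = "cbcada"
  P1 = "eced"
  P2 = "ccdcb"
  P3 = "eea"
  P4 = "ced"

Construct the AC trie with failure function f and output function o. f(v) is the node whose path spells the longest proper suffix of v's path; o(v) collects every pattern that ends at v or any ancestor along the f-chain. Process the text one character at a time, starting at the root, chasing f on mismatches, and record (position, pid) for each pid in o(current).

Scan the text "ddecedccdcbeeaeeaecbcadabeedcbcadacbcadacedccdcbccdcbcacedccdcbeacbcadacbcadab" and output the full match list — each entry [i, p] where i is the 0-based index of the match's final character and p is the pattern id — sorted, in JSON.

Build automaton:
Trie (insert patterns):
  0='ε' goto c→1 e→7
  1='c' goto b→2 c→11 e→17
  2='cb' goto c→3
  3='cbc' goto a→4
  4='cbca' goto d→5
  5='cbcad' goto a→6
  6='cbcada' goto ·  ←P0
  7='e' goto c→8 e→15
  8='ec' goto e→9
  9='ece' goto d→10
  10='eced' goto ·  ←P1
  11='cc' goto d→12
  12='ccd' goto c→13
  13='ccdc' goto b→14
  14='ccdcb' goto ·  ←P2
  15='ee' goto a→16
  16='eea' goto ·  ←P3
  17='ce' goto d→18
  18='ced' goto ·  ←P4

BFS fail/out derivation:
  fail(1) 'c': from fail(0)=0 chase 'c': 0 ⇒ 0;  out=∅∪out(0)=∅
  fail(7) 'e': from fail(0)=0 chase 'e': 0 ⇒ 0;  out=∅∪out(0)=∅
  fail(2) 'cb': from fail(1)=0 chase 'b': 0 ⇒ 0;  out=∅∪out(0)=∅
  fail(8) 'ec': from fail(7)=0 chase 'c': 0 ⇒ 1;  out=∅∪out(1)=∅
  fail(11) 'cc': from fail(1)=0 chase 'c': 0 ⇒ 1;  out=∅∪out(1)=∅
  fail(15) 'ee': from fail(7)=0 chase 'e': 0 ⇒ 7;  out=∅∪out(7)=∅
  fail(17) 'ce': from fail(1)=0 chase 'e': 0 ⇒ 7;  out=∅∪out(7)=∅
  fail(3) 'cbc': from fail(2)=0 chase 'c': 0 ⇒ 1;  out=∅∪out(1)=∅
  fail(9) 'ece': from fail(8)=1 chase 'e': 1 ⇒ 17;  out=∅∪out(17)=∅
  fail(12) 'ccd': from fail(11)=1 chase 'd': 1→0 ⇒ 0;  out=∅∪out(0)=∅
  fail(16) 'eea': from fail(15)=7 chase 'a': 7→0 ⇒ 0;  out={3}∪out(0)={3}
  fail(18) 'ced': from fail(17)=7 chase 'd': 7→0 ⇒ 0;  out={4}∪out(0)={4}
  fail(4) 'cbca': from fail(3)=1 chase 'a': 1→0 ⇒ 0;  out=∅∪out(0)=∅
  fail(10) 'eced': from fail(9)=17 chase 'd': 17 ⇒ 18;  out={1}∪out(18)={1,4}
  fail(13) 'ccdc': from fail(12)=0 chase 'c': 0 ⇒ 1;  out=∅∪out(1)=∅
  fail(5) 'cbcad': from fail(4)=0 chase 'd': 0 ⇒ 0;  out=∅∪out(0)=∅
  fail(14) 'ccdcb': from fail(13)=1 chase 'b': 1 ⇒ 2;  out={2}∪out(2)={2}
  fail(6) 'cbcada': from fail(5)=0 chase 'a': 0 ⇒ 0;  out={0}∪out(0)={0}

Scan:
[0] read 'd'  n0⇒n0
[1] read 'd'  n0⇒n0
[2] read 'e'  n0⇒n7
[3] read 'c'  n7⇒n8
[4] read 'e'  n8⇒n9
[5] read 'd'  n9⇒n10  → match P1@[2:5],P4@[3:5]
[6] read 'c'  n10⇒n1 ·f
[7] read 'c'  n1⇒n11
[8] read 'd'  n11⇒n12
[9] read 'c'  n12⇒n13
[10] read 'b'  n13⇒n14  → match P2@[6:10]
[11] read 'e'  n14⇒n7 ·f
[12] read 'e'  n7⇒n15
[13] read 'a'  n15⇒n16  → match P3@[11:13]
[14] read 'e'  n16⇒n7 ·f
[15] read 'e'  n7⇒n15
[16] read 'a'  n15⇒n16  → match P3@[14:16]
[17] read 'e'  n16⇒n7 ·f
[18] read 'c'  n7⇒n8
[19] read 'b'  n8⇒n2 ·f
[20] read 'c'  n2⇒n3
[21] read 'a'  n3⇒n4
[22] read 'd'  n4⇒n5
[23] read 'a'  n5⇒n6  → match P0@[18:23]
[24] read 'b'  n6⇒n0 ·f
[25] read 'e'  n0⇒n7
[26] read 'e'  n7⇒n15
[27] read 'd'  n15⇒n0 ·f
[28] read 'c'  n0⇒n1
[29] read 'b'  n1⇒n2
[30] read 'c'  n2⇒n3
[31] read 'a'  n3⇒n4
[32] read 'd'  n4⇒n5
[33] read 'a'  n5⇒n6  → match P0@[28:33]
[34] read 'c'  n6⇒n1 ·f
[35] read 'b'  n1⇒n2
[36] read 'c'  n2⇒n3
[37] read 'a'  n3⇒n4
[38] read 'd'  n4⇒n5
[39] read 'a'  n5⇒n6  → match P0@[34:39]
[40] read 'c'  n6⇒n1 ·f
[41] read 'e'  n1⇒n17
[42] read 'd'  n17⇒n18  → match P4@[40:42]
[43] read 'c'  n18⇒n1 ·f
[44] read 'c'  n1⇒n11
[45] read 'd'  n11⇒n12
[46] read 'c'  n12⇒n13
[47] read 'b'  n13⇒n14  → match P2@[43:47]
[48] read 'c'  n14⇒n3 ·f
[49] read 'c'  n3⇒n11 ·f
[50] read 'd'  n11⇒n12
[51] read 'c'  n12⇒n13
[52] read 'b'  n13⇒n14  → match P2@[48:52]
[53] read 'c'  n14⇒n3 ·f
[54] read 'a'  n3⇒n4
[55] read 'c'  n4⇒n1 ·f
[56] read 'e'  n1⇒n17
[57] read 'd'  n17⇒n18  → match P4@[55:57]
[58] read 'c'  n18⇒n1 ·f
[59] read 'c'  n1⇒n11
[60] read 'd'  n11⇒n12
[61] read 'c'  n12⇒n13
[62] read 'b'  n13⇒n14  → match P2@[58:62]
[63] read 'e'  n14⇒n7 ·f
[64] read 'a'  n7⇒n0 ·f
[65] read 'c'  n0⇒n1
[66] read 'b'  n1⇒n2
[67] read 'c'  n2⇒n3
[68] read 'a'  n3⇒n4
[69] read 'd'  n4⇒n5
[70] read 'a'  n5⇒n6  → match P0@[65:70]
[71] read 'c'  n6⇒n1 ·f
[72] read 'b'  n1⇒n2
[73] read 'c'  n2⇒n3
[74] read 'a'  n3⇒n4
[75] read 'd'  n4⇒n5
[76] read 'a'  n5⇒n6  → match P0@[71:76]
[77] read 'b'  n6⇒n0 ·f

All matches (sorted): [[5,1],[5,4],[10,2],[13,3],[16,3],[23,0],[33,0],[39,0],[42,4],[47,2],[52,2],[57,4],[62,2],[70,0],[76,0]]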